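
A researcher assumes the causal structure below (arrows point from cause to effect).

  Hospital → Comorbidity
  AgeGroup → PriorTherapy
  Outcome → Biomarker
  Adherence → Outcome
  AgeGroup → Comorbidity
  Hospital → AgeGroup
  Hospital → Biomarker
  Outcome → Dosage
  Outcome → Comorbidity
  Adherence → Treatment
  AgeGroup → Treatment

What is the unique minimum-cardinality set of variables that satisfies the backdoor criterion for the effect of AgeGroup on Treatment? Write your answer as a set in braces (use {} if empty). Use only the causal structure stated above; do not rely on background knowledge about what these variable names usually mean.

Variables eligible for adjustment (non-descendants of AgeGroup, excluding AgeGroup and Treatment): {Adherence, Biomarker, Dosage, Hospital, Outcome}.
Backdoor paths from AgeGroup to Treatment:
  P1: AgeGroup <- Hospital -> Comorbidity <- Outcome <- Adherence -> Treatment
  P2: AgeGroup <- Hospital -> Biomarker <- Outcome <- Adherence -> Treatment
Each backdoor path contains an unconditioned collider, so every path is already blocked with the empty conditioning set:
  P1: blocked at collider Comorbidity (neither it nor any descendant is in the conditioning set).
  P2: blocked at collider Biomarker (neither it nor any descendant is in the conditioning set).
The empty set is therefore the unique smallest valid set.

{}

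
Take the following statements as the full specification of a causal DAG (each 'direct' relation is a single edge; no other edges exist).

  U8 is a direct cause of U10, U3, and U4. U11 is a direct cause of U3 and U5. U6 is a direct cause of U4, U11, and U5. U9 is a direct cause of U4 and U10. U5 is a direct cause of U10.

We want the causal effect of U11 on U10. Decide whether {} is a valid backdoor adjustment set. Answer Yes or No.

Backdoor paths from U11 to U10 (paths whose first edge points into U11):
  P1: U11 <- U6 -> U5 -> U10
  P2: U11 <- U6 -> U4 <- U8 -> U10
  P3: U11 <- U6 -> U4 <- U9 -> U10
Condition 1 (no descendant of U11 in the set): holds — descendants of U11 are {U10, U3, U5}; none are in {}.
Condition 2 (every backdoor path blocked by {}):
  P1: open — no interior node is in the conditioning set.
  P2: blocked at collider U4 (neither it nor any descendant is in the conditioning set).
  P3: blocked at collider U4 (neither it nor any descendant is in the conditioning set).
{} does not satisfy the backdoor criterion.

No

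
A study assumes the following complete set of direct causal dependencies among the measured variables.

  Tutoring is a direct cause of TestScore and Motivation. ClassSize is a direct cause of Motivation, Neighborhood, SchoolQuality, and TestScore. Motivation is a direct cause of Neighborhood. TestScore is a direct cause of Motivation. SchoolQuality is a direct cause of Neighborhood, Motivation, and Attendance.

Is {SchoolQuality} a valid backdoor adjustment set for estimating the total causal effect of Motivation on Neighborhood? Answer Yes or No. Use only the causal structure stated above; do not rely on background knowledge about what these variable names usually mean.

No

Backdoor paths from Motivation to Neighborhood (paths whose first edge points into Motivation):
  P1: Motivation <- ClassSize -> SchoolQuality -> Neighborhood
  P2: Motivation <- ClassSize -> Neighborhood
  P3: Motivation <- Tutoring -> TestScore <- ClassSize -> SchoolQuality -> Neighborhood
  P4: Motivation <- Tutoring -> TestScore <- ClassSize -> Neighborhood
  P5: Motivation <- SchoolQuality <- ClassSize -> Neighborhood
  P6: Motivation <- SchoolQuality -> Neighborhood
  P7: Motivation <- TestScore <- ClassSize -> SchoolQuality -> Neighborhood
  P8: Motivation <- TestScore <- ClassSize -> Neighborhood
Condition 1 (no descendant of Motivation in the set): holds — descendants of Motivation are {Neighborhood}; none are in {SchoolQuality}.
Condition 2 (every backdoor path blocked by {SchoolQuality}):
  P1: blocked at chain node SchoolQuality ∈ conditioning set.
  P2: open — no interior node is in the conditioning set.
  P3: blocked at collider TestScore (neither it nor any descendant is in the conditioning set).
  P4: blocked at collider TestScore (neither it nor any descendant is in the conditioning set).
  P5: blocked at chain node SchoolQuality ∈ conditioning set.
  P6: blocked at fork node SchoolQuality ∈ conditioning set.
  P7: blocked at chain node SchoolQuality ∈ conditioning set.
  P8: open — no interior node is in the conditioning set.
{SchoolQuality} does not satisfy the backdoor criterion.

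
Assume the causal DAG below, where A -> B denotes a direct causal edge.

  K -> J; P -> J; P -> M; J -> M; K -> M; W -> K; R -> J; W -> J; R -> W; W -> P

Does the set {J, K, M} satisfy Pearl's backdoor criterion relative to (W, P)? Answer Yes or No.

Backdoor paths from W to P (paths whose first edge points into W):
  P1: W <- R -> J <- P
  P2: W <- R -> J <- K -> M <- P
  P3: W <- R -> J -> M <- P
Condition 1 (no descendant of W in the set): FAILS — J, K, and M are descendants of W.
Condition 2 (every backdoor path blocked by {J, K, M}):
  P1: open — collider(s) J are conditioned on (or have a conditioned descendant) and no non-collider on the path is in the set.
  P2: blocked at fork node K ∈ conditioning set.
  P3: blocked at chain node J ∈ conditioning set.
{J, K, M} does not satisfy the backdoor criterion.

No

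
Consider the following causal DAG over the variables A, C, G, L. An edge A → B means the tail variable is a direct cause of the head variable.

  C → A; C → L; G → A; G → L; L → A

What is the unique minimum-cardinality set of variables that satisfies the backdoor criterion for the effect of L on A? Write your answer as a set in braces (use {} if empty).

Variables eligible for adjustment (non-descendants of L, excluding L and A): {C, G}.
Backdoor paths from L to A:
  P1: L <- C -> A
  P2: L <- G -> A
The empty set is not sufficient: P1 (L <- C -> A) has no collider blocking it and no conditioned non-collider, so it is open.
Try {C, G}:
  P1: blocked at fork node C ∈ conditioning set.
  P2: blocked at fork node G ∈ conditioning set.
{C, G} contains no descendant of L and blocks every backdoor path.
Every element of {C, G} is needed (dropping C leaves P1 open; dropping G leaves P2 open), so no proper subset is valid.
Among all size-2 subsets of the eligible variables, only {C, G} blocks every backdoor path, so it is the unique smallest valid adjustment set.

{C, G}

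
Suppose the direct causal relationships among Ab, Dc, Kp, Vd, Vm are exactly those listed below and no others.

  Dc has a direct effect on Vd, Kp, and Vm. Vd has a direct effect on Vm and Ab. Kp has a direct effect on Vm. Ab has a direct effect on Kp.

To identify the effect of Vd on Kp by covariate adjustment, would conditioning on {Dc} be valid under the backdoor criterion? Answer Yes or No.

Backdoor paths from Vd to Kp (paths whose first edge points into Vd):
  P1: Vd <- Dc -> Kp
  P2: Vd <- Dc -> Vm <- Kp
Condition 1 (no descendant of Vd in the set): holds — descendants of Vd are {Ab, Kp, Vm}; none are in {Dc}.
Condition 2 (every backdoor path blocked by {Dc}):
  P1: blocked at fork node Dc ∈ conditioning set.
  P2: blocked at fork node Dc ∈ conditioning set.
{Dc} satisfies the backdoor criterion.

Yes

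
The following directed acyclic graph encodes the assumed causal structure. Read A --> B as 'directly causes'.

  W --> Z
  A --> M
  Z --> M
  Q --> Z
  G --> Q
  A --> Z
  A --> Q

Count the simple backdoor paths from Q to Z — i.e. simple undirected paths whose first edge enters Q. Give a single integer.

A backdoor path from Q to Z is any simple undirected path whose first edge points into Q (i.e. leaves Q via a parent).
Parents of Q: {A, G}.
Enumerating:
  P1: Q <- A -> Z
  P2: Q <- A -> M <- Z
That exhausts the simple backdoor paths. Count: 2.

2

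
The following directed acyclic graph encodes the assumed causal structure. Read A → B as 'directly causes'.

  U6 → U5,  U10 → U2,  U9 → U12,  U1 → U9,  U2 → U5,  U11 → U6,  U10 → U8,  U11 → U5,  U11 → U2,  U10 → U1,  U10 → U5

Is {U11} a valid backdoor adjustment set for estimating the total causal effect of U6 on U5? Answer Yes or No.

Backdoor paths from U6 to U5 (paths whose first edge points into U6):
  P1: U6 <- U11 -> U2 <- U10 -> U5
  P2: U6 <- U11 -> U2 -> U5
  P3: U6 <- U11 -> U5
Condition 1 (no descendant of U6 in the set): holds — descendants of U6 are {U5}; none are in {U11}.
Condition 2 (every backdoor path blocked by {U11}):
  P1: blocked at fork node U11 ∈ conditioning set.
  P2: blocked at fork node U11 ∈ conditioning set.
  P3: blocked at fork node U11 ∈ conditioning set.
{U11} satisfies the backdoor criterion.

Yes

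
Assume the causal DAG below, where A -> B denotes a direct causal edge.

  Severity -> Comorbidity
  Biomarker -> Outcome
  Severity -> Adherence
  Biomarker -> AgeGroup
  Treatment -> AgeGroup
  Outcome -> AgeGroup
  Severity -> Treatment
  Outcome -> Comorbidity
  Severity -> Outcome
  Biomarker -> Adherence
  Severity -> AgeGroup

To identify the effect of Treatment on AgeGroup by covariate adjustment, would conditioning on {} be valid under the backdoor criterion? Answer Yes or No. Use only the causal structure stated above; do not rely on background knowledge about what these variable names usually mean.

Backdoor paths from Treatment to AgeGroup (paths whose first edge points into Treatment):
  P1: Treatment <- Severity -> Adherence <- Biomarker -> Outcome -> AgeGroup
  P2: Treatment <- Severity -> Adherence <- Biomarker -> AgeGroup
  P3: Treatment <- Severity -> Outcome <- Biomarker -> AgeGroup
  P4: Treatment <- Severity -> Outcome -> AgeGroup
  P5: Treatment <- Severity -> AgeGroup
  P6: Treatment <- Severity -> Comorbidity <- Outcome <- Biomarker -> AgeGroup
  P7: Treatment <- Severity -> Comorbidity <- Outcome -> AgeGroup
Condition 1 (no descendant of Treatment in the set): holds — descendants of Treatment are {AgeGroup}; none are in {}.
Condition 2 (every backdoor path blocked by {}):
  P1: blocked at collider Adherence (neither it nor any descendant is in the conditioning set).
  P2: blocked at collider Adherence (neither it nor any descendant is in the conditioning set).
  P3: blocked at collider Outcome (neither it nor any descendant is in the conditioning set).
  P4: open — no interior node is in the conditioning set.
  P5: open — no interior node is in the conditioning set.
  P6: blocked at collider Comorbidity (neither it nor any descendant is in the conditioning set).
  P7: blocked at collider Comorbidity (neither it nor any descendant is in the conditioning set).
{} does not satisfy the backdoor criterion.

No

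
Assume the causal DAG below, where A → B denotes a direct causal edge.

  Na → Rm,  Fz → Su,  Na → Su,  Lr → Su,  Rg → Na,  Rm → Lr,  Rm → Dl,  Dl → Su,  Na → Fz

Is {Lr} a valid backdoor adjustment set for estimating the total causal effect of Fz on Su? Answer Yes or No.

No

Backdoor paths from Fz to Su (paths whose first edge points into Fz):
  P1: Fz <- Na -> Rm -> Lr -> Su
  P2: Fz <- Na -> Rm -> Dl -> Su
  P3: Fz <- Na -> Su
Condition 1 (no descendant of Fz in the set): holds — descendants of Fz are {Su}; none are in {Lr}.
Condition 2 (every backdoor path blocked by {Lr}):
  P1: blocked at chain node Lr ∈ conditioning set.
  P2: open — no interior node is in the conditioning set.
  P3: open — no interior node is in the conditioning set.
{Lr} does not satisfy the backdoor criterion.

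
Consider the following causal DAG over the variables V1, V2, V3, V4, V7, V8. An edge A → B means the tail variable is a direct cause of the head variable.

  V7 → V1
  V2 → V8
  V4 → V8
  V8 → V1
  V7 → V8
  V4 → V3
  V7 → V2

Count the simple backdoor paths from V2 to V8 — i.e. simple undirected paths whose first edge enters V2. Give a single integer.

A backdoor path from V2 to V8 is any simple undirected path whose first edge points into V2 (i.e. leaves V2 via a parent).
Parents of V2: {V7}.
Enumerating:
  P1: V2 <- V7 -> V8
  P2: V2 <- V7 -> V1 <- V8
That exhausts the simple backdoor paths. Count: 2.

2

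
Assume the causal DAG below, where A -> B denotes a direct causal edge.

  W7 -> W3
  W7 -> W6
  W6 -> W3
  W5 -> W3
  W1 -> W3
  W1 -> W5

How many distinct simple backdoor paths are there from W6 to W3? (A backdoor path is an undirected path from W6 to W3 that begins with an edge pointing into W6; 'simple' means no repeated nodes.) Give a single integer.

1

A backdoor path from W6 to W3 is any simple undirected path whose first edge points into W6 (i.e. leaves W6 via a parent).
Parents of W6: {W7}.
Enumerating:
  P1: W6 <- W7 -> W3
That exhausts the simple backdoor paths. Count: 1.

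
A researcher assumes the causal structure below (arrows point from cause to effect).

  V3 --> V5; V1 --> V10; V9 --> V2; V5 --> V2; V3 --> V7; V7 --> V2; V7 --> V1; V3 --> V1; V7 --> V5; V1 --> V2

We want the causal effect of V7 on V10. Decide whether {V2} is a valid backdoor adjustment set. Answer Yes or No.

Backdoor paths from V7 to V10 (paths whose first edge points into V7):
  P1: V7 <- V3 -> V1 -> V10
  P2: V7 <- V3 -> V5 -> V2 <- V1 -> V10
Condition 1 (no descendant of V7 in the set): FAILS — V2 is a descendant of V7.
Condition 2 (every backdoor path blocked by {V2}):
  P1: open — no interior node is in the conditioning set.
  P2: open — collider(s) V2 are conditioned on (or have a conditioned descendant) and no non-collider on the path is in the set.
{V2} does not satisfy the backdoor criterion.

No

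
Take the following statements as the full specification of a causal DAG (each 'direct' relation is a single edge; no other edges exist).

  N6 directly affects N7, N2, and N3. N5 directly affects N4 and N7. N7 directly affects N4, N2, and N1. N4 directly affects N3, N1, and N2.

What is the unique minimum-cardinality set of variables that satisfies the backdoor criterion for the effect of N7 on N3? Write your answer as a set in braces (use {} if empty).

{N5, N6}

Variables eligible for adjustment (non-descendants of N7, excluding N7 and N3): {N5, N6}.
Backdoor paths from N7 to N3:
  P1: N7 <- N6 -> N3
  P2: N7 <- N6 -> N2 <- N4 -> N3
  P3: N7 <- N5 -> N4 -> N3
  P4: N7 <- N5 -> N4 -> N2 <- N6 -> N3
The empty set is not sufficient: P1 (N7 <- N6 -> N3) has no collider blocking it and no conditioned non-collider, so it is open.
Try {N5, N6}:
  P1: blocked at fork node N6 ∈ conditioning set.
  P2: blocked at fork node N6 ∈ conditioning set.
  P3: blocked at fork node N5 ∈ conditioning set.
  P4: blocked at fork node N5 ∈ conditioning set.
{N5, N6} contains no descendant of N7 and blocks every backdoor path.
Every element of {N5, N6} is needed (dropping N5 leaves P3 open; dropping N6 leaves P1 open), so no proper subset is valid.
Among all size-2 subsets of the eligible variables, only {N5, N6} blocks every backdoor path, so it is the unique smallest valid adjustment set.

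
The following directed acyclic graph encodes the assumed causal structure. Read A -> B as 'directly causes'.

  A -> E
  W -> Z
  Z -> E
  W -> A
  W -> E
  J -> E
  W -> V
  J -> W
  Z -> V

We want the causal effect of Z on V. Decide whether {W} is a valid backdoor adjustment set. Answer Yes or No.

Backdoor paths from Z to V (paths whose first edge points into Z):
  P1: Z <- W -> V
Condition 1 (no descendant of Z in the set): holds — descendants of Z are {E, V}; none are in {W}.
Condition 2 (every backdoor path blocked by {W}):
  P1: blocked at fork node W ∈ conditioning set.
{W} satisfies the backdoor criterion.

Yes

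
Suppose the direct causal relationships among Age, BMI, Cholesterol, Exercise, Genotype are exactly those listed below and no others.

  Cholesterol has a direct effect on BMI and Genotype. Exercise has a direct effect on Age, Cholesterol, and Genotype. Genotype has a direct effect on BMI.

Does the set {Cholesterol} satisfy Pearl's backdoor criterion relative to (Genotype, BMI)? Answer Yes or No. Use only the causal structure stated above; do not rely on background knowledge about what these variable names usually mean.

Backdoor paths from Genotype to BMI (paths whose first edge points into Genotype):
  P1: Genotype <- Exercise -> Cholesterol -> BMI
  P2: Genotype <- Cholesterol -> BMI
Condition 1 (no descendant of Genotype in the set): holds — descendants of Genotype are {BMI}; none are in {Cholesterol}.
Condition 2 (every backdoor path blocked by {Cholesterol}):
  P1: blocked at chain node Cholesterol ∈ conditioning set.
  P2: blocked at fork node Cholesterol ∈ conditioning set.
{Cholesterol} satisfies the backdoor criterion.

Yes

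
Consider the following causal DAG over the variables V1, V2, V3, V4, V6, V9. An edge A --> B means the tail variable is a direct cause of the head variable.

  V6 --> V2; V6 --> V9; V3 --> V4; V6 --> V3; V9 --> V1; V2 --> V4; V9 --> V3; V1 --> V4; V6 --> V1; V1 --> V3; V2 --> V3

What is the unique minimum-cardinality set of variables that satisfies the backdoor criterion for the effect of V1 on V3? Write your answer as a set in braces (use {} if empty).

Variables eligible for adjustment (non-descendants of V1, excluding V1 and V3): {V2, V6, V9}.
Backdoor paths from V1 to V3:
  P1: V1 <- V6 -> V9 -> V3
  P2: V1 <- V6 -> V2 -> V3
  P3: V1 <- V6 -> V2 -> V4 <- V3
  P4: V1 <- V6 -> V3
  P5: V1 <- V9 <- V6 -> V2 -> V3
  P6: V1 <- V9 <- V6 -> V2 -> V4 <- V3
  P7: V1 <- V9 <- V6 -> V3
  P8: V1 <- V9 -> V3
The empty set is not sufficient: P1 (V1 <- V6 -> V9 -> V3) has no collider blocking it and no conditioned non-collider, so it is open.
Try {V6, V9}:
  P1: blocked at fork node V6 ∈ conditioning set.
  P2: blocked at fork node V6 ∈ conditioning set.
  P3: blocked at fork node V6 ∈ conditioning set.
  P4: blocked at fork node V6 ∈ conditioning set.
  P5: blocked at chain node V9 ∈ conditioning set.
  P6: blocked at chain node V9 ∈ conditioning set.
  P7: blocked at chain node V9 ∈ conditioning set.
  P8: blocked at fork node V9 ∈ conditioning set.
{V6, V9} contains no descendant of V1 and blocks every backdoor path.
Every element of {V6, V9} is needed (dropping V6 leaves P2 open; dropping V9 leaves P8 open), so no proper subset is valid.
Among all size-2 subsets of the eligible variables, only {V6, V9} blocks every backdoor path, so it is the unique smallest valid adjustment set.

{V6, V9}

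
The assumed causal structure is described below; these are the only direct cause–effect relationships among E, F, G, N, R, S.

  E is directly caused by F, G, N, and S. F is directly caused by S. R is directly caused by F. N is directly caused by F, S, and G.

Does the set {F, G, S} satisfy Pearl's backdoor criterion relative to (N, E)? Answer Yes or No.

Yes

Backdoor paths from N to E (paths whose first edge points into N):
  P1: N <- S -> F -> E
  P2: N <- S -> E
  P3: N <- F <- S -> E
  P4: N <- F -> E
  P5: N <- G -> E
Condition 1 (no descendant of N in the set): holds — descendants of N are {E}; none are in {F, G, S}.
Condition 2 (every backdoor path blocked by {F, G, S}):
  P1: blocked at fork node S ∈ conditioning set.
  P2: blocked at fork node S ∈ conditioning set.
  P3: blocked at chain node F ∈ conditioning set.
  P4: blocked at fork node F ∈ conditioning set.
  P5: blocked at fork node G ∈ conditioning set.
{F, G, S} satisfies the backdoor criterion.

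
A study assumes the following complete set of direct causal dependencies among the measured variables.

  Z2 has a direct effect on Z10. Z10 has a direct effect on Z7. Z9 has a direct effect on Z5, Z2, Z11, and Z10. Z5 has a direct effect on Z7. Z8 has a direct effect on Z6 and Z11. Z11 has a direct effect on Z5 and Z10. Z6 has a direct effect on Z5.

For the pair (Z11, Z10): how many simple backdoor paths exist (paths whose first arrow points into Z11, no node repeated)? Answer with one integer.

6

A backdoor path from Z11 to Z10 is any simple undirected path whose first edge points into Z11 (i.e. leaves Z11 via a parent).
Parents of Z11: {Z8, Z9}.
Enumerating:
  P1: Z11 <- Z9 -> Z2 -> Z10
  P2: Z11 <- Z9 -> Z10
  P3: Z11 <- Z9 -> Z5 -> Z7 <- Z10
  P4: Z11 <- Z8 -> Z6 -> Z5 <- Z9 -> Z2 -> Z10
  P5: Z11 <- Z8 -> Z6 -> Z5 <- Z9 -> Z10
  P6: Z11 <- Z8 -> Z6 -> Z5 -> Z7 <- Z10
That exhausts the simple backdoor paths. Count: 6.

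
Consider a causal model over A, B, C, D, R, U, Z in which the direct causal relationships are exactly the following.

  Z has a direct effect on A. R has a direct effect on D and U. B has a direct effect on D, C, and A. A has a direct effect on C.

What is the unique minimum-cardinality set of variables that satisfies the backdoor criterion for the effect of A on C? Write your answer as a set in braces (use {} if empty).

{B}

Variables eligible for adjustment (non-descendants of A, excluding A and C): {B, D, R, U, Z}.
Backdoor paths from A to C:
  P1: A <- B -> C
The empty set is not sufficient: P1 (A <- B -> C) has no collider blocking it and no conditioned non-collider, so it is open.
Try {B}:
  P1: blocked at fork node B ∈ conditioning set.
{B} contains no descendant of A and blocks every backdoor path.
No other singleton works — e.g. {R} leaves P1 open — so {B} is the unique smallest valid adjustment set.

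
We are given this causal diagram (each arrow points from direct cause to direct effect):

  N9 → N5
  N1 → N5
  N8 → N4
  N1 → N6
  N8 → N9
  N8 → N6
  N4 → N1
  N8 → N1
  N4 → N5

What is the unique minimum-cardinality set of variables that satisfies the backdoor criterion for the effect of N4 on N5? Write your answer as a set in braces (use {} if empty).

Variables eligible for adjustment (non-descendants of N4, excluding N4 and N5): {N8, N9}.
Backdoor paths from N4 to N5:
  P1: N4 <- N8 -> N9 -> N5
  P2: N4 <- N8 -> N1 -> N5
  P3: N4 <- N8 -> N6 <- N1 -> N5
The empty set is not sufficient: P1 (N4 <- N8 -> N9 -> N5) has no collider blocking it and no conditioned non-collider, so it is open.
Try {N8}:
  P1: blocked at fork node N8 ∈ conditioning set.
  P2: blocked at fork node N8 ∈ conditioning set.
  P3: blocked at fork node N8 ∈ conditioning set.
{N8} contains no descendant of N4 and blocks every backdoor path.
No other singleton works — e.g. {N9} leaves P2 open — so {N8} is the unique smallest valid adjustment set.

{N8}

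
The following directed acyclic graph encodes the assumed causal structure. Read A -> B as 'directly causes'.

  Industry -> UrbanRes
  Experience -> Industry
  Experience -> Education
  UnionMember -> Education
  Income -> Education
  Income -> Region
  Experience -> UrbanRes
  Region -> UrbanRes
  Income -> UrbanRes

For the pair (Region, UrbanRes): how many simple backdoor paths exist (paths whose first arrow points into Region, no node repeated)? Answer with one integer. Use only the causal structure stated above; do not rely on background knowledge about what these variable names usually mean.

3

A backdoor path from Region to UrbanRes is any simple undirected path whose first edge points into Region (i.e. leaves Region via a parent).
Parents of Region: {Income}.
Enumerating:
  P1: Region <- Income -> UrbanRes
  P2: Region <- Income -> Education <- Experience -> Industry -> UrbanRes
  P3: Region <- Income -> Education <- Experience -> UrbanRes
That exhausts the simple backdoor paths. Count: 3.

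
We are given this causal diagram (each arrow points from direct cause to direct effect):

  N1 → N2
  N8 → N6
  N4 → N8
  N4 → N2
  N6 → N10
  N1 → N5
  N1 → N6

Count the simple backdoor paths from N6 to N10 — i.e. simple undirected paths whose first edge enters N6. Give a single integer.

A backdoor path from N6 to N10 is any simple undirected path whose first edge points into N6 (i.e. leaves N6 via a parent).
Parents of N6: {N1, N8}.
No simple path from any parent of N6 reaches N10 without revisiting N6, so there are no backdoor paths.

0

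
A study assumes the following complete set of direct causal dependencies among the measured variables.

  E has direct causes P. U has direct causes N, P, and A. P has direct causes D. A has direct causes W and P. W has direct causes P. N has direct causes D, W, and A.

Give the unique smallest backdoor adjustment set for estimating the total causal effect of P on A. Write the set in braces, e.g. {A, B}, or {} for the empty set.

Variables eligible for adjustment (non-descendants of P, excluding P and A): {D}.
Backdoor paths from P to A:
  P1: P <- D -> N <- W -> A
  P2: P <- D -> N <- A
  P3: P <- D -> N -> U <- A
Each backdoor path contains an unconditioned collider, so every path is already blocked with the empty conditioning set:
  P1: blocked at collider N (neither it nor any descendant is in the conditioning set).
  P2: blocked at collider N (neither it nor any descendant is in the conditioning set).
  P3: blocked at collider U (neither it nor any descendant is in the conditioning set).
The empty set is therefore the unique smallest valid set.

{}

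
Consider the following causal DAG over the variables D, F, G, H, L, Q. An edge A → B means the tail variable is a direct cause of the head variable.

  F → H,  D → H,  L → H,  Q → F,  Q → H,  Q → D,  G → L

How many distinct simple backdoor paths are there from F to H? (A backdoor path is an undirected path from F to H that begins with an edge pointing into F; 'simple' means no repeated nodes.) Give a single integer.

2

A backdoor path from F to H is any simple undirected path whose first edge points into F (i.e. leaves F via a parent).
Parents of F: {Q}.
Enumerating:
  P1: F <- Q -> D -> H
  P2: F <- Q -> H
That exhausts the simple backdoor paths. Count: 2.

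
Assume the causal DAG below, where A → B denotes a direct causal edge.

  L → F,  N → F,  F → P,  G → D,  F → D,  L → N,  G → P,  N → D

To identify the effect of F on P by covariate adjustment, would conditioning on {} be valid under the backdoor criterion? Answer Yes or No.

Backdoor paths from F to P (paths whose first edge points into F):
  P1: F <- L -> N -> D <- G -> P
  P2: F <- N -> D <- G -> P
Condition 1 (no descendant of F in the set): holds — descendants of F are {D, P}; none are in {}.
Condition 2 (every backdoor path blocked by {}):
  P1: blocked at collider D (neither it nor any descendant is in the conditioning set).
  P2: blocked at collider D (neither it nor any descendant is in the conditioning set).
{} satisfies the backdoor criterion.

Yes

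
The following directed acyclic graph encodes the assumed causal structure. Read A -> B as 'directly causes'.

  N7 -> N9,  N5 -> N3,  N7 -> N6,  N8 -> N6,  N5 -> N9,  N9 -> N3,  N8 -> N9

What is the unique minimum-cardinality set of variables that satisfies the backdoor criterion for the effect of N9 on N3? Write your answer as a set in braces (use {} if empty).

Variables eligible for adjustment (non-descendants of N9, excluding N9 and N3): {N5, N6, N7, N8}.
Backdoor paths from N9 to N3:
  P1: N9 <- N5 -> N3
The empty set is not sufficient: P1 (N9 <- N5 -> N3) has no collider blocking it and no conditioned non-collider, so it is open.
Try {N5}:
  P1: blocked at fork node N5 ∈ conditioning set.
{N5} contains no descendant of N9 and blocks every backdoor path.
No other singleton works — e.g. {N8} leaves P1 open — so {N5} is the unique smallest valid adjustment set.

{N5}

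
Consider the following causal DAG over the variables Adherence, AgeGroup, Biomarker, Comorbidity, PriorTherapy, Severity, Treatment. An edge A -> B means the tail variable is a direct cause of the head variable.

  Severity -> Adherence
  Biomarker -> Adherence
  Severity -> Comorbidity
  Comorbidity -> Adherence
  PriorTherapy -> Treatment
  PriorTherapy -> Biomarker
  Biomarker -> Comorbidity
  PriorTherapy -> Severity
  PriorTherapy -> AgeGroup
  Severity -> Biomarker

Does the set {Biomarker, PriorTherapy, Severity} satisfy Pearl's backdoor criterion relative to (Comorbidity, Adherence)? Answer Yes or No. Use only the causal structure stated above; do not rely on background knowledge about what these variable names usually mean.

Backdoor paths from Comorbidity to Adherence (paths whose first edge points into Comorbidity):
  P1: Comorbidity <- Severity <- PriorTherapy -> Biomarker -> Adherence
  P2: Comorbidity <- Severity -> Biomarker -> Adherence
  P3: Comorbidity <- Severity -> Adherence
  P4: Comorbidity <- Biomarker <- PriorTherapy -> Severity -> Adherence
  P5: Comorbidity <- Biomarker <- Severity -> Adherence
  P6: Comorbidity <- Biomarker -> Adherence
Condition 1 (no descendant of Comorbidity in the set): holds — descendants of Comorbidity are {Adherence}; none are in {Biomarker, PriorTherapy, Severity}.
Condition 2 (every backdoor path blocked by {Biomarker, PriorTherapy, Severity}):
  P1: blocked at chain node Severity ∈ conditioning set.
  P2: blocked at fork node Severity ∈ conditioning set.
  P3: blocked at fork node Severity ∈ conditioning set.
  P4: blocked at chain node Biomarker ∈ conditioning set.
  P5: blocked at chain node Biomarker ∈ conditioning set.
  P6: blocked at fork node Biomarker ∈ conditioning set.
{Biomarker, PriorTherapy, Severity} satisfies the backdoor criterion.

Yes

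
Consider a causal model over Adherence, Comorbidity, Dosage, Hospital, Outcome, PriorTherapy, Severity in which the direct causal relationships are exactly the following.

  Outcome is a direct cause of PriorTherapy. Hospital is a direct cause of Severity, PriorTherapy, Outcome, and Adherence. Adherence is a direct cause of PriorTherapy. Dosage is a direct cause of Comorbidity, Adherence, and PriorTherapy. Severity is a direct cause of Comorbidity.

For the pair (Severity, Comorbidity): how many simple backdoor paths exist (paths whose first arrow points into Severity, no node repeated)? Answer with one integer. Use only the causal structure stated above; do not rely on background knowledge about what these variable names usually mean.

A backdoor path from Severity to Comorbidity is any simple undirected path whose first edge points into Severity (i.e. leaves Severity via a parent).
Parents of Severity: {Hospital}.
Enumerating:
  P1: Severity <- Hospital -> Outcome -> PriorTherapy <- Dosage -> Comorbidity
  P2: Severity <- Hospital -> Outcome -> PriorTherapy <- Adherence <- Dosage -> Comorbidity
  P3: Severity <- Hospital -> Adherence <- Dosage -> Comorbidity
  P4: Severity <- Hospital -> Adherence -> PriorTherapy <- Dosage -> Comorbidity
  P5: Severity <- Hospital -> PriorTherapy <- Dosage -> Comorbidity
  P6: Severity <- Hospital -> PriorTherapy <- Adherence <- Dosage -> Comorbidity
That exhausts the simple backdoor paths. Count: 6.

6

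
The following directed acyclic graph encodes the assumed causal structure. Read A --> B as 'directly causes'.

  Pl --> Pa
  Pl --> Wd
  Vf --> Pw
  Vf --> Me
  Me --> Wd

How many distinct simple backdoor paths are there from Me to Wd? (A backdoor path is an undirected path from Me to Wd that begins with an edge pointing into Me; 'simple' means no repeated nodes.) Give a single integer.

A backdoor path from Me to Wd is any simple undirected path whose first edge points into Me (i.e. leaves Me via a parent).
Parents of Me: {Vf}.
No simple path from any parent of Me reaches Wd without revisiting Me, so there are no backdoor paths.

0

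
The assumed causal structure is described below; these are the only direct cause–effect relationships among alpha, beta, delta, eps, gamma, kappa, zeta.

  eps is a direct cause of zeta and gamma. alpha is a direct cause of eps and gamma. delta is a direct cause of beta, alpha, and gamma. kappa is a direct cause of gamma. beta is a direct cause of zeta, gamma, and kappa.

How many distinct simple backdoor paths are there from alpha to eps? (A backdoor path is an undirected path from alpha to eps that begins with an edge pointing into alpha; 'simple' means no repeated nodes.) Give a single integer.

A backdoor path from alpha to eps is any simple undirected path whose first edge points into alpha (i.e. leaves alpha via a parent).
Parents of alpha: {delta}.
Enumerating:
  P1: alpha <- delta -> beta -> kappa -> gamma <- eps
  P2: alpha <- delta -> beta -> zeta <- eps
  P3: alpha <- delta -> beta -> gamma <- eps
  P4: alpha <- delta -> gamma <- beta -> zeta <- eps
  P5: alpha <- delta -> gamma <- kappa <- beta -> zeta <- eps
  P6: alpha <- delta -> gamma <- eps
That exhausts the simple backdoor paths. Count: 6.

6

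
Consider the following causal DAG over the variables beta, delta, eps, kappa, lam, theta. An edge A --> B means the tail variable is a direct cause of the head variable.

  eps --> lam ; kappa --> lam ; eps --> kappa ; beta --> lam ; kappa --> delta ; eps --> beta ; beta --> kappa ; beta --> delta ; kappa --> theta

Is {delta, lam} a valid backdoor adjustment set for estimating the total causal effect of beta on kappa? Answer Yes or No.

Backdoor paths from beta to kappa (paths whose first edge points into beta):
  P1: beta <- eps -> kappa
  P2: beta <- eps -> lam <- kappa
Condition 1 (no descendant of beta in the set): FAILS — delta and lam are descendants of beta.
Condition 2 (every backdoor path blocked by {delta, lam}):
  P1: open — no interior node is in the conditioning set.
  P2: open — collider(s) lam are conditioned on (or have a conditioned descendant) and no non-collider on the path is in the set.
{delta, lam} does not satisfy the backdoor criterion.

No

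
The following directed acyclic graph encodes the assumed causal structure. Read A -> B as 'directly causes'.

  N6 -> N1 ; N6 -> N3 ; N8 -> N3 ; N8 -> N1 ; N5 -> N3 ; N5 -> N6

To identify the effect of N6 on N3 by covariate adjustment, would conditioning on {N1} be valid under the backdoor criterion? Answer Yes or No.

Backdoor paths from N6 to N3 (paths whose first edge points into N6):
  P1: N6 <- N5 -> N3
Condition 1 (no descendant of N6 in the set): FAILS — N1 is a descendant of N6.
Condition 2 (every backdoor path blocked by {N1}):
  P1: open — no interior node is in the conditioning set.
{N1} does not satisfy the backdoor criterion.

No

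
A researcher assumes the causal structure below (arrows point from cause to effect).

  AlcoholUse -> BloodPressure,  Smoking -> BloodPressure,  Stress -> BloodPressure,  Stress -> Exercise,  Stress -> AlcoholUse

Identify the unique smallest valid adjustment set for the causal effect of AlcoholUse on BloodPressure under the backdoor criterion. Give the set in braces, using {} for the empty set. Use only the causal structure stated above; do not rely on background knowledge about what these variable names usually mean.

Variables eligible for adjustment (non-descendants of AlcoholUse, excluding AlcoholUse and BloodPressure): {Exercise, Smoking, Stress}.
Backdoor paths from AlcoholUse to BloodPressure:
  P1: AlcoholUse <- Stress -> BloodPressure
The empty set is not sufficient: P1 (AlcoholUse <- Stress -> BloodPressure) has no collider blocking it and no conditioned non-collider, so it is open.
Try {Stress}:
  P1: blocked at fork node Stress ∈ conditioning set.
{Stress} contains no descendant of AlcoholUse and blocks every backdoor path.
No other singleton works — e.g. {Exercise} leaves P1 open — so {Stress} is the unique smallest valid adjustment set.

{Stress}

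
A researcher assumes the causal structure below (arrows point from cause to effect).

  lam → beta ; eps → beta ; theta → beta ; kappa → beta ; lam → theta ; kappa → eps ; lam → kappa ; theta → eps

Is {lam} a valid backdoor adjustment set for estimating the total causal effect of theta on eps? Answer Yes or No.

Yes

Backdoor paths from theta to eps (paths whose first edge points into theta):
  P1: theta <- lam -> kappa -> eps
  P2: theta <- lam -> kappa -> beta <- eps
  P3: theta <- lam -> beta <- kappa -> eps
  P4: theta <- lam -> beta <- eps
Condition 1 (no descendant of theta in the set): holds — descendants of theta are {beta, eps}; none are in {lam}.
Condition 2 (every backdoor path blocked by {lam}):
  P1: blocked at fork node lam ∈ conditioning set.
  P2: blocked at fork node lam ∈ conditioning set.
  P3: blocked at fork node lam ∈ conditioning set.
  P4: blocked at fork node lam ∈ conditioning set.
{lam} satisfies the backdoor criterion.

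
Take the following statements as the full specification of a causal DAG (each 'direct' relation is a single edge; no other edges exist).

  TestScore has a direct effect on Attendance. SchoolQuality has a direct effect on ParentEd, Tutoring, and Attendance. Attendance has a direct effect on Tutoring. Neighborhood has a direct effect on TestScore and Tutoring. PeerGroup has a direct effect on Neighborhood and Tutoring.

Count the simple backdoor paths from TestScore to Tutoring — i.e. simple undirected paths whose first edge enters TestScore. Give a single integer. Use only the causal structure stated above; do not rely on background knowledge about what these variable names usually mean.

A backdoor path from TestScore to Tutoring is any simple undirected path whose first edge points into TestScore (i.e. leaves TestScore via a parent).
Parents of TestScore: {Neighborhood}.
Enumerating:
  P1: TestScore <- Neighborhood <- PeerGroup -> Tutoring
  P2: TestScore <- Neighborhood -> Tutoring
That exhausts the simple backdoor paths. Count: 2.

2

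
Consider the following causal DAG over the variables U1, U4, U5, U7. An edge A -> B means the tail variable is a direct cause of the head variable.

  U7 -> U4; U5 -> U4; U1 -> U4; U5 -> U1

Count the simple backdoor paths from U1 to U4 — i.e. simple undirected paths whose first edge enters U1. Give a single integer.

1

A backdoor path from U1 to U4 is any simple undirected path whose first edge points into U1 (i.e. leaves U1 via a parent).
Parents of U1: {U5}.
Enumerating:
  P1: U1 <- U5 -> U4
That exhausts the simple backdoor paths. Count: 1.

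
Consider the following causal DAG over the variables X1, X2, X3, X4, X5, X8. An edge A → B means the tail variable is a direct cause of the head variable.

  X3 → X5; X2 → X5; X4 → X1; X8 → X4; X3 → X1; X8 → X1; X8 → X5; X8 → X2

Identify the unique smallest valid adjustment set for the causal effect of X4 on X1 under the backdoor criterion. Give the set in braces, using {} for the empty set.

Variables eligible for adjustment (non-descendants of X4, excluding X4 and X1): {X2, X3, X5, X8}.
Backdoor paths from X4 to X1:
  P1: X4 <- X8 -> X2 -> X5 <- X3 -> X1
  P2: X4 <- X8 -> X1
  P3: X4 <- X8 -> X5 <- X3 -> X1
The empty set is not sufficient: P2 (X4 <- X8 -> X1) has no collider blocking it and no conditioned non-collider, so it is open.
Try {X8}:
  P1: blocked at fork node X8 ∈ conditioning set.
  P2: blocked at fork node X8 ∈ conditioning set.
  P3: blocked at fork node X8 ∈ conditioning set.
{X8} contains no descendant of X4 and blocks every backdoor path.
No other singleton works — e.g. {X2} leaves P2 open — so {X8} is the unique smallest valid adjustment set.

{X8}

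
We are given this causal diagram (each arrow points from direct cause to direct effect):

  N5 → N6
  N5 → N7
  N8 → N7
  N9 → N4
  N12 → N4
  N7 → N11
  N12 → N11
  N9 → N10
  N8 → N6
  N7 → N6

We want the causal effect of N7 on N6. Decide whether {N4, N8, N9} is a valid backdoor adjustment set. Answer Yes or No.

No

Backdoor paths from N7 to N6 (paths whose first edge points into N7):
  P1: N7 <- N5 -> N6
  P2: N7 <- N8 -> N6
Condition 1 (no descendant of N7 in the set): holds — descendants of N7 are {N11, N6}; none are in {N4, N8, N9}.
Condition 2 (every backdoor path blocked by {N4, N8, N9}):
  P1: open — no interior node is in the conditioning set.
  P2: blocked at fork node N8 ∈ conditioning set.
{N4, N8, N9} does not satisfy the backdoor criterion.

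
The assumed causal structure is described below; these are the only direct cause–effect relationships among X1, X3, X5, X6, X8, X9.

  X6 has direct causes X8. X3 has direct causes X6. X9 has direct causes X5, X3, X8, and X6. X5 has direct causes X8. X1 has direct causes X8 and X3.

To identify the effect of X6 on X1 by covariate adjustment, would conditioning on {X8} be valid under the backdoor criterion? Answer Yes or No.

Yes

Backdoor paths from X6 to X1 (paths whose first edge points into X6):
  P1: X6 <- X8 -> X5 -> X9 <- X3 -> X1
  P2: X6 <- X8 -> X9 <- X3 -> X1
  P3: X6 <- X8 -> X1
Condition 1 (no descendant of X6 in the set): holds — descendants of X6 are {X1, X3, X9}; none are in {X8}.
Condition 2 (every backdoor path blocked by {X8}):
  P1: blocked at fork node X8 ∈ conditioning set.
  P2: blocked at fork node X8 ∈ conditioning set.
  P3: blocked at fork node X8 ∈ conditioning set.
{X8} satisfies the backdoor criterion.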